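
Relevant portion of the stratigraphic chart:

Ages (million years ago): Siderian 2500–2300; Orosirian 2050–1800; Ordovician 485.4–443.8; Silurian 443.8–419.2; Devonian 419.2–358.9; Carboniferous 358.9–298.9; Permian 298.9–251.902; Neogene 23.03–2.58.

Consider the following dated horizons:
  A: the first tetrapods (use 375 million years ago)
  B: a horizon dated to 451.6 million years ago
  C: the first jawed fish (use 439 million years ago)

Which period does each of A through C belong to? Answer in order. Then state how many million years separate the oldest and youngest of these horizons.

A — Devonian; B — Ordovician; C — Silurian; span 76.6 million years

Match each age against the start–end ranges in the excerpt: A = 375 Ma → Devonian (419.2–358.9); B = 451.6 Ma → Ordovician (485.4–443.8); C = 439 Ma → Silurian (443.8–419.2).
The largest age is 451.6 Ma and the smallest is 375 Ma; their difference is 76.6 Myr.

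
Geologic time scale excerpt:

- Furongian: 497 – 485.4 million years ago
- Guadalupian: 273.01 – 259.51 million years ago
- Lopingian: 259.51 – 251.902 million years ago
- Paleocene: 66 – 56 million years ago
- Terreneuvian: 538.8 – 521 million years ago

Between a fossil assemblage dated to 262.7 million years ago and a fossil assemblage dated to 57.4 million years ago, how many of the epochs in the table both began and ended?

1

The older date is 262.7 Ma and the younger is 57.4 Ma.
Epochs with start < 262.7 and end > 57.4 Ma: Lopingian (259.51–251.902).
That is 1 complete epoch.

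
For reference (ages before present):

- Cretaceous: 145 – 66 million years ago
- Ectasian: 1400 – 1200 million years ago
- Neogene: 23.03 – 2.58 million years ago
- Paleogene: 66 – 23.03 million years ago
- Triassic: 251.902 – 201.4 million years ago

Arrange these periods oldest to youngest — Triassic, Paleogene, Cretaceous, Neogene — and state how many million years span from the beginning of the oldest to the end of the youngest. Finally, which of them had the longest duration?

Triassic → Cretaceous → Paleogene → Neogene; total span 249.322 Myr; longest is Cretaceous

From the excerpt: Triassic 251.902–201.4; Paleogene 66–23.03; Cretaceous 145–66; Neogene 23.03–2.58 (Ma).
Larger Ma is earlier, so the oldest is Triassic and the youngest is Neogene; oldest to youngest: Triassic, Cretaceous, Paleogene, Neogene.
Oldest start 251.902 minus youngest end 2.58 gives 249.322 Myr overall.
Individual lengths (start − end): Neogene 20.45; Cretaceous 79; Triassic 50.502; Paleogene 42.97. The largest is Cretaceous at 79 Myr.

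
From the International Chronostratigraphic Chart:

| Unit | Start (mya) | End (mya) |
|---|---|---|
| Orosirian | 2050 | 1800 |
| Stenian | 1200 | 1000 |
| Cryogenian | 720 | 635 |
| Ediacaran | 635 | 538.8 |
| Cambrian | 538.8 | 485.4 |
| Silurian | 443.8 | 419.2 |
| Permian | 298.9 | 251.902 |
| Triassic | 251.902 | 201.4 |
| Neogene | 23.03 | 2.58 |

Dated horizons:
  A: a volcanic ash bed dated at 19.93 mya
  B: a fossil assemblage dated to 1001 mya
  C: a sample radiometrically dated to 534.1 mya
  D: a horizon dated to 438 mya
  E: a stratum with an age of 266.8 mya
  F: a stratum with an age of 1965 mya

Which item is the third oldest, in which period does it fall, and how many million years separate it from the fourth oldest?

C, in the Cambrian; 96.1 million years to D

Sorted oldest-first by Ma: F (1965), B (1001), C (534.1), D (438), E (266.8), A (19.93).
The third oldest is C at 534.1 Ma, which lies in 538.8–485.4 Ma: the Cambrian.
The fourth oldest is D at 438 Ma; separation = |534.1 − 438| = 96.1 Myr.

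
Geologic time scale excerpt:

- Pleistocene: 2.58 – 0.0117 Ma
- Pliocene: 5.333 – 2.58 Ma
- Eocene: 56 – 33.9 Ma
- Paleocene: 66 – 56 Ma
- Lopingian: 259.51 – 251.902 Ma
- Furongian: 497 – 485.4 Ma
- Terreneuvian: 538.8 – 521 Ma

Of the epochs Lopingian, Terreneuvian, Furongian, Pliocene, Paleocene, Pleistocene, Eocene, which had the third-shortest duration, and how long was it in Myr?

Start − end for each: Lopingian 259.51 − 251.902 = 7.608; Terreneuvian 538.8 − 521 = 17.8; Furongian 497 − 485.4 = 11.6; Pliocene 5.333 − 2.58 = 2.753; Paleocene 66 − 56 = 10; Pleistocene 2.58 − 0.0117 = 2.5683; Eocene 56 − 33.9 = 22.1.
Ranking these from shortest: Pleistocene < Pliocene < Lopingian < Paleocene < Furongian < Terreneuvian < Eocene.
Position 3 in that ranking is Lopingian, which lasted 7.608 Myr.

Lopingian, 7.608 million years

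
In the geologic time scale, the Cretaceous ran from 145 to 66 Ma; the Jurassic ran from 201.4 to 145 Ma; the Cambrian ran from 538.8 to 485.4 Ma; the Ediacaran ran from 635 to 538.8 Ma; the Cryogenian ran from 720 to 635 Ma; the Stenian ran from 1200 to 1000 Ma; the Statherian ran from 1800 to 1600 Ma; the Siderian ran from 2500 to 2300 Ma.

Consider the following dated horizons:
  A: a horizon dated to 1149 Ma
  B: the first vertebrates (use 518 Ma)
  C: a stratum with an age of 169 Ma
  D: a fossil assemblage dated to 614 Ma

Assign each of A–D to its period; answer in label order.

A — Stenian; B — Cambrian; C — Jurassic; D — Ediacaran

A: 1149 Ma lies in 1200–1000 Ma, so Stenian.
B: 518 Ma lies in 538.8–485.4 Ma, so Cambrian.
C: 169 Ma lies in 201.4–145 Ma, so Jurassic.
D: 614 Ma lies in 635–538.8 Ma, so Ediacaran.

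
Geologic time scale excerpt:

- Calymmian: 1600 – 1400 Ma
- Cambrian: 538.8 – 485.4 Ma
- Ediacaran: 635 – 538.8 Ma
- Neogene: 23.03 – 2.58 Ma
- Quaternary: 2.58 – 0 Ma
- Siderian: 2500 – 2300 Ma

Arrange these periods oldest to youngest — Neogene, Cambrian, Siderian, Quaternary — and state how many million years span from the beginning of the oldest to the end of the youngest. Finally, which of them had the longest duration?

Siderian → Cambrian → Neogene → Quaternary; total span 2500 Myr; longest is Siderian

Start ages (Ma): Siderian 2500, Cambrian 538.8, Neogene 23.03, Quaternary 2.58.
Ordered oldest to youngest: Siderian, Cambrian, Neogene, Quaternary.
Span = 2500 − 0 = 2500 Myr.
Durations: Quaternary 2.58, Neogene 20.45, Siderian 200, Cambrian 53.4 → longest is Siderian (200 Myr).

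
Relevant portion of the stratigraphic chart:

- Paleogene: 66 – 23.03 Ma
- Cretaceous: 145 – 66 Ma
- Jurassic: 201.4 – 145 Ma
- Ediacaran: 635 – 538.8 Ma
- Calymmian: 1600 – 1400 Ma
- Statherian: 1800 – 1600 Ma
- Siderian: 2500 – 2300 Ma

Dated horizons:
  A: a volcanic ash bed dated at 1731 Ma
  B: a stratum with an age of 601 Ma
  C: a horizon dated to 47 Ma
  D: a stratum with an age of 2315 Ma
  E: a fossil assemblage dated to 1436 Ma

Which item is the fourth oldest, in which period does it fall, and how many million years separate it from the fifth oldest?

B, in the Ediacaran; 554 million years to C

Sorted oldest-first by Ma: D (2315), A (1731), E (1436), B (601), C (47).
The fourth oldest is B at 601 Ma, which lies in 635–538.8 Ma: the Ediacaran.
The fifth oldest is C at 47 Ma; separation = |601 − 47| = 554 Myr.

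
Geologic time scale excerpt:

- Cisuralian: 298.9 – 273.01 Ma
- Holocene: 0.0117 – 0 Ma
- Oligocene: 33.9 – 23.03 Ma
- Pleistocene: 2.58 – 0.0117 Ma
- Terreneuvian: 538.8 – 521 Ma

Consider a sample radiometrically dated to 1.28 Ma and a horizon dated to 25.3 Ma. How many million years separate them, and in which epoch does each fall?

Elapsed time: 25.3 − 1.28 = 24.02 Myr.
1.28 Ma lies within 2.58–0.0117 Ma: Pleistocene.
25.3 Ma lies within 33.9–23.03 Ma: Oligocene.

24.02 million years apart; the first in the Pleistocene, the second in the Oligocene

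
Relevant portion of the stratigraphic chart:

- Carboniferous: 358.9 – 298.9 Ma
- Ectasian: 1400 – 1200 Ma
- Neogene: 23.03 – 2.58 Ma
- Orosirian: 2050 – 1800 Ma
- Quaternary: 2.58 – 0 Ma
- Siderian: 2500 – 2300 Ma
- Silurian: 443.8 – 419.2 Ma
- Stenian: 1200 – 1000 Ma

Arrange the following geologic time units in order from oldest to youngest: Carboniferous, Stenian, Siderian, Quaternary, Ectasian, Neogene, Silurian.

Read off each span (Ma): Carboniferous 358.9–298.9; Stenian 1200–1000; Siderian 2500–2300; Quaternary 2.58–0; Ectasian 1400–1200; Neogene 23.03–2.58; Silurian 443.8–419.2.
Larger Ma is older, so oldest→youngest is Siderian, Ectasian, Stenian, Silurian, Carboniferous, Neogene, Quaternary.

Siderian, then Ectasian, then Stenian, then Silurian, then Carboniferous, then Neogene, then Quaternary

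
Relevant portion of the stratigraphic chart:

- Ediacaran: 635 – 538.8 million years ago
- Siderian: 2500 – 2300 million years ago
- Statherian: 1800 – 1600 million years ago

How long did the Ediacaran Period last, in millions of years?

96.2 million years

635 − 538.8 = 96.2 million years.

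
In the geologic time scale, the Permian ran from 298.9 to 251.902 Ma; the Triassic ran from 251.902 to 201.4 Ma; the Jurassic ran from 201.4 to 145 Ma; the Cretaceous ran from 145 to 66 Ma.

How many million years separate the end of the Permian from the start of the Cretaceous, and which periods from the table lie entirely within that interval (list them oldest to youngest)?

106.902 million years; Triassic, Jurassic

End of Permian = 251.902 Ma; start of Cretaceous = 145 Ma.
Gap = 251.902 − 145 = 106.902 Myr.
Periods wholly inside 251.902–145 Ma: Triassic (251.902–201.4), Jurassic (201.4–145).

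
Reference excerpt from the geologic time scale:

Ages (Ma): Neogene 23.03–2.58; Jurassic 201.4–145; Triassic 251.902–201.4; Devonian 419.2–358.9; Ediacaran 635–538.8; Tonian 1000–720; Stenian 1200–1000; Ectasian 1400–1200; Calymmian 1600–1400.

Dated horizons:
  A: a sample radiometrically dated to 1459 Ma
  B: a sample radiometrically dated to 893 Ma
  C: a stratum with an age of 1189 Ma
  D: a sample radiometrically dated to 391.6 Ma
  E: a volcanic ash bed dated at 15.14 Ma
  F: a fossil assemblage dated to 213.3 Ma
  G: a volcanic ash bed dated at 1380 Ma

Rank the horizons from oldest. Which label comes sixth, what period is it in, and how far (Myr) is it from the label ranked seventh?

F, in the Triassic; 198.16 million years to E

Sorted oldest-first by Ma: A (1459), G (1380), C (1189), B (893), D (391.6), F (213.3), E (15.14).
The sixth oldest is F at 213.3 Ma, which lies in 251.902–201.4 Ma: the Triassic.
The seventh oldest is E at 15.14 Ma; separation = |213.3 − 15.14| = 198.16 Myr.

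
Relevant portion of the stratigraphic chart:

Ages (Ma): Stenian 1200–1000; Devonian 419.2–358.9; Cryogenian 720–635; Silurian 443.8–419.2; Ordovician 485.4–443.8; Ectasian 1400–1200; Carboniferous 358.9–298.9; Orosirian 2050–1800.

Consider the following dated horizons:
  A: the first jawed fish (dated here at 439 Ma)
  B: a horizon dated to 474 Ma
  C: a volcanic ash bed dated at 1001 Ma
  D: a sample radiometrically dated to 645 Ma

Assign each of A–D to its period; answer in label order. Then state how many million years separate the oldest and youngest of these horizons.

A: 439 Ma lies in 443.8–419.2 Ma, so Silurian.
B: 474 Ma lies in 485.4–443.8 Ma, so Ordovician.
C: 1001 Ma lies in 1200–1000 Ma, so Stenian.
D: 645 Ma lies in 720–635 Ma, so Cryogenian.
Oldest = 1001 Ma, youngest = 439 Ma → span 562 Myr.

A — Silurian; B — Ordovician; C — Stenian; D — Cryogenian; span 562 million years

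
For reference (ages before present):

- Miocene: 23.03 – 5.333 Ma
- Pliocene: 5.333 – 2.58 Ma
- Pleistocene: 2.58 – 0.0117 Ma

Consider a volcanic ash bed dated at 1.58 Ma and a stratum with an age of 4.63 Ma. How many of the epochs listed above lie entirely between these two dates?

Checking each listed span, none has both start < 4.63 Ma and end > 1.58 Ma — every epoch straddles one of the two dates or lies outside them — so the count is 0.

0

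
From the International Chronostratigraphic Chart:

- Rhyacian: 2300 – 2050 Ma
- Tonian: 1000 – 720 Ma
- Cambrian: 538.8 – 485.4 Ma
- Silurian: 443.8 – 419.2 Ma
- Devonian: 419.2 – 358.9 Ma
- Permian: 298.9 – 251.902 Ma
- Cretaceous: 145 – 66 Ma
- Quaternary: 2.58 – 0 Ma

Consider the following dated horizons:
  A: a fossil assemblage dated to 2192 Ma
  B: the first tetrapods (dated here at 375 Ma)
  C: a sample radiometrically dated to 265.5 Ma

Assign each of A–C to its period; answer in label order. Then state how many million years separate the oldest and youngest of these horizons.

A — Rhyacian; B — Devonian; C — Permian; span 1926.5 million years

A: 2192 Ma lies in 2300–2050 Ma, so Rhyacian.
B: 375 Ma lies in 419.2–358.9 Ma, so Devonian.
C: 265.5 Ma lies in 298.9–251.902 Ma, so Permian.
Oldest = 2192 Ma, youngest = 265.5 Ma → span 1926.5 Myr.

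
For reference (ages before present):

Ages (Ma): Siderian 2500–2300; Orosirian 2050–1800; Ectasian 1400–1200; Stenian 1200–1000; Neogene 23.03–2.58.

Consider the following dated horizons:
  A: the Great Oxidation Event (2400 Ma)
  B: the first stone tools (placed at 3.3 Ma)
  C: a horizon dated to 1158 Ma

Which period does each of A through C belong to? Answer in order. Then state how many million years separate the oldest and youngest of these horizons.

A: 2400 Ma lies in 2500–2300 Ma, so Siderian.
B: 3.3 Ma lies in 23.03–2.58 Ma, so Neogene.
C: 1158 Ma lies in 1200–1000 Ma, so Stenian.
Oldest = 2400 Ma, youngest = 3.3 Ma → span 2396.7 Myr.

A — Siderian; B — Neogene; C — Stenian; span 2396.7 million years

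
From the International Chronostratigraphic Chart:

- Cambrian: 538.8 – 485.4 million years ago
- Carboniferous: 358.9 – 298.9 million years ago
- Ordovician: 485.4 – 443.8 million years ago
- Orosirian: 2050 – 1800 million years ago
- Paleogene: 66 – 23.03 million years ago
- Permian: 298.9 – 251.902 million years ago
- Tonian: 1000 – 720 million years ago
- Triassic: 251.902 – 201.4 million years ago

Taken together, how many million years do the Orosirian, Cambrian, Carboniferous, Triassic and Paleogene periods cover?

456.872 million years

Duration is start − end for each: (2050 − 1800) + (538.8 − 485.4) + (358.9 − 298.9) + (251.902 − 201.4) + (66 − 23.03).
That is 250 + 53.4 + 60 + 50.502 + 42.97, which totals 456.872 million years.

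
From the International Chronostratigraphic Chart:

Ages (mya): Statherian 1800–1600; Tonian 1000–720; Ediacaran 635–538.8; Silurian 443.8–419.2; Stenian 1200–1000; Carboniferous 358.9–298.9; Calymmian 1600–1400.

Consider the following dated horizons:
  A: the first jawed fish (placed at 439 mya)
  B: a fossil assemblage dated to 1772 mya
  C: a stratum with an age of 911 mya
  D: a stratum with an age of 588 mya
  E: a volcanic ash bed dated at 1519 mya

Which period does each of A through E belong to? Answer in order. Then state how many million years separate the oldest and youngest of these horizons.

A — Silurian; B — Statherian; C — Tonian; D — Ediacaran; E — Calymmian; span 1333 million years

Match each age against the start–end ranges in the excerpt: A = 439 Ma → Silurian (443.8–419.2); B = 1772 Ma → Statherian (1800–1600); C = 911 Ma → Tonian (1000–720); D = 588 Ma → Ediacaran (635–538.8); E = 1519 Ma → Calymmian (1600–1400).
The largest age is 1772 Ma and the smallest is 439 Ma; their difference is 1333 Myr.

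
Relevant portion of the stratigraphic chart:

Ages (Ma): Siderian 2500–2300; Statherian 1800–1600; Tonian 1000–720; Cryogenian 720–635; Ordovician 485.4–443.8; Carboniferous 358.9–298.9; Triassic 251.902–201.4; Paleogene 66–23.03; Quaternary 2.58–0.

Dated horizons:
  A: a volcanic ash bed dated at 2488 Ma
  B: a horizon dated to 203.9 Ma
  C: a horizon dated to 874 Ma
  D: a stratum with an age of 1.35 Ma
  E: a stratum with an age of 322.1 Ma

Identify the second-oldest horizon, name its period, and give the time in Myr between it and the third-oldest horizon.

C, in the Tonian; 551.9 million years to E

Larger Ma means older, so oldest first: A 2488 > C 874 > E 322.1 > B 203.9 > D 1.35.
Counting 2 along gives C (874 Ma); the excerpt puts that inside the Tonian, 1000–720 Ma.
Next in line is E (322.1 Ma), and 874 − 322.1 = 551.9 Myr.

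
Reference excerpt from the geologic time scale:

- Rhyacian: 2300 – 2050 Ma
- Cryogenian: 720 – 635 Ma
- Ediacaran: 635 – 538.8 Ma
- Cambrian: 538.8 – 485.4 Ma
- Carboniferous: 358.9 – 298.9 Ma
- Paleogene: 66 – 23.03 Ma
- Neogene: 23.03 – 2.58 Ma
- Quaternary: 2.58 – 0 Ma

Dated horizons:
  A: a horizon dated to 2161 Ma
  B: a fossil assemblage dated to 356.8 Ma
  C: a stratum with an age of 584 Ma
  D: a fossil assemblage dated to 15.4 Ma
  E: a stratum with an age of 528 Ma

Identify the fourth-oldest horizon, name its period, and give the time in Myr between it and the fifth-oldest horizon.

B, in the Carboniferous; 341.4 million years to D

Larger Ma means older, so oldest first: A 2161 > C 584 > E 528 > B 356.8 > D 15.4.
Counting 4 along gives B (356.8 Ma); the excerpt puts that inside the Carboniferous, 358.9–298.9 Ma.
Next in line is D (15.4 Ma), and 356.8 − 15.4 = 341.4 Myr.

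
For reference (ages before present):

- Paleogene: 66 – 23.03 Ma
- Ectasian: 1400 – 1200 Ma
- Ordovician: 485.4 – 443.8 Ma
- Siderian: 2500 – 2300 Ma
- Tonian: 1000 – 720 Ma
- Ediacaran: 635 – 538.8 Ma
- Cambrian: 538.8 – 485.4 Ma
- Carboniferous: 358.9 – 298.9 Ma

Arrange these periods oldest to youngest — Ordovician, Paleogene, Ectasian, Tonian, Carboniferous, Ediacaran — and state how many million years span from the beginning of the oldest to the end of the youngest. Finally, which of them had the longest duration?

Ectasian → Tonian → Ediacaran → Ordovician → Carboniferous → Paleogene; total span 1376.97 Myr; longest is Tonian

Start ages (Ma): Ectasian 1400, Tonian 1000, Ediacaran 635, Ordovician 485.4, Carboniferous 358.9, Paleogene 66.
Ordered oldest to youngest: Ectasian, Tonian, Ediacaran, Ordovician, Carboniferous, Paleogene.
Span = 1400 − 23.03 = 1376.97 Myr.
Durations: Ectasian 200, Carboniferous 60, Ediacaran 96.2, Ordovician 41.6, Tonian 280, Paleogene 42.97 → longest is Tonian (280 Myr).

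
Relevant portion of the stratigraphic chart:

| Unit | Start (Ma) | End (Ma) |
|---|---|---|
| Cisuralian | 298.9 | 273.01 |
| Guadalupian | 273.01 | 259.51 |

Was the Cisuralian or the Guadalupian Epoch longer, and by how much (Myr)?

Cisuralian: 298.9 − 273.01 = 25.89 Myr.
Guadalupian: 273.01 − 259.51 = 13.5 Myr.
Difference: 25.89 − 13.5 = 12.39 Myr, so the Cisuralian was longer.

Cisuralian, by 12.39 million years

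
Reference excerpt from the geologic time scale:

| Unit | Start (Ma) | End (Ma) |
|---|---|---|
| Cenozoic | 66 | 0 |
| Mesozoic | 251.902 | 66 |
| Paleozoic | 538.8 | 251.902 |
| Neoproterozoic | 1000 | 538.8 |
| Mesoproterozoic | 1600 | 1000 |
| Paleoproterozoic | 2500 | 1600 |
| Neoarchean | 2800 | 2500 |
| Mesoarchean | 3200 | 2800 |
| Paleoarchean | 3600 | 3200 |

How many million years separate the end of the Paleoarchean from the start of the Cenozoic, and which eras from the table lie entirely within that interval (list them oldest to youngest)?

End of Paleoarchean = 3200 Ma; start of Cenozoic = 66 Ma.
Gap = 3200 − 66 = 3134 Myr.
Eras wholly inside 3200–66 Ma: Mesoarchean (3200–2800), Neoarchean (2800–2500), Paleoproterozoic (2500–1600), Mesoproterozoic (1600–1000), Neoproterozoic (1000–538.8), Paleozoic (538.8–251.902), Mesozoic (251.902–66).

3134 million years; Mesoarchean, Neoarchean, Paleoproterozoic, Mesoproterozoic, Neoproterozoic, Paleozoic, Mesozoic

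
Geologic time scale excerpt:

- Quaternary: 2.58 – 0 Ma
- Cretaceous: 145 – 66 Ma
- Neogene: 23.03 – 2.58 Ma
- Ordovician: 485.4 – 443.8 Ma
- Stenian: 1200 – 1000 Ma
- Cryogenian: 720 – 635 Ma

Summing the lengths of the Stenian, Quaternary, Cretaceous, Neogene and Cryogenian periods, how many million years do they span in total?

Each duration: Stenian = 200; Quaternary = 2.58; Cretaceous = 79; Neogene = 20.45; Cryogenian = 85.
Sum: 200 + 2.58 + 79 + 20.45 + 85 = 387.03 Myr.

387.03 million years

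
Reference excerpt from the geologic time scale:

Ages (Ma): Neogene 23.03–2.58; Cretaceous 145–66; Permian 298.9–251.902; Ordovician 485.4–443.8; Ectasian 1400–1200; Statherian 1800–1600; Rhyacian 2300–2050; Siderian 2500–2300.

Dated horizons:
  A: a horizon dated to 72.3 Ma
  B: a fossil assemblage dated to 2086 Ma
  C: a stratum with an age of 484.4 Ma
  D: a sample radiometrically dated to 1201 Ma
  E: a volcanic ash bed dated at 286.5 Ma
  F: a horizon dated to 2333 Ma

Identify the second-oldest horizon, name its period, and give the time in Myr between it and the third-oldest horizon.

B, in the Rhyacian; 885 million years to D

Larger Ma means older, so oldest first: F 2333 > B 2086 > D 1201 > C 484.4 > E 286.5 > A 72.3.
Counting 2 along gives B (2086 Ma); the excerpt puts that inside the Rhyacian, 2300–2050 Ma.
Next in line is D (1201 Ma), and 2086 − 1201 = 885 Myr.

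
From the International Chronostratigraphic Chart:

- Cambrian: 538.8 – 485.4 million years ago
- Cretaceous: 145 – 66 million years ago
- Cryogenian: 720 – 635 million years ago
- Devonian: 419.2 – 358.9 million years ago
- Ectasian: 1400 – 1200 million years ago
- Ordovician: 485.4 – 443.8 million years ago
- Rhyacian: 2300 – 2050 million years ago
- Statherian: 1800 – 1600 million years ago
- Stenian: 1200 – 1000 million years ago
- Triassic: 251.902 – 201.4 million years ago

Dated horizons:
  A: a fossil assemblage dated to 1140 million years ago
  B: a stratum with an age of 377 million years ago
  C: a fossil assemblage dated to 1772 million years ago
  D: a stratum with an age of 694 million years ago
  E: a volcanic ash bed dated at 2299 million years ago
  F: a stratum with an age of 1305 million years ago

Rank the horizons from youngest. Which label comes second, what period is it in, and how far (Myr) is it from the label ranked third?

D, in the Cryogenian; 446 million years to A

Sorted youngest-first by Ma: B (377), D (694), A (1140), F (1305), C (1772), E (2299).
The second youngest is D at 694 Ma, which lies in 720–635 Ma: the Cryogenian.
The third youngest is A at 1140 Ma; separation = |694 − 1140| = 446 Myr.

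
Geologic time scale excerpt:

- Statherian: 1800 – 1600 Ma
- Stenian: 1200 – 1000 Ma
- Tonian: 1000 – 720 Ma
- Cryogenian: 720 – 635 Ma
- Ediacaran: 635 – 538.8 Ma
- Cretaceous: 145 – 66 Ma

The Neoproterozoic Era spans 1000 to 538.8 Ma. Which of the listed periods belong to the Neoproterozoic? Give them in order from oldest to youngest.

Periods with both bounds inside 1000–538.8 Ma: Tonian (1000–720), Cryogenian (720–635), Ediacaran (635–538.8).

Tonian, Cryogenian, Ediacaran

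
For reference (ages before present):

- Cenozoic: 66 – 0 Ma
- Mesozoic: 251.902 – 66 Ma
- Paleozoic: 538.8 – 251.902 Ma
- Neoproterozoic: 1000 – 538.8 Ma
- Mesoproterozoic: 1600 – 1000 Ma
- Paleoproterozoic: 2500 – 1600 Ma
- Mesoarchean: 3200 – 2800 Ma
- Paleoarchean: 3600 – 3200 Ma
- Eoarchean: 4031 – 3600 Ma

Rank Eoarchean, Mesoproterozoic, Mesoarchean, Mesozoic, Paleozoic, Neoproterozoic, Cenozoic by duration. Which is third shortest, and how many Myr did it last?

Paleozoic, 286.898 million years

Start − end for each: Eoarchean 4031 − 3600 = 431; Mesoproterozoic 1600 − 1000 = 600; Mesoarchean 3200 − 2800 = 400; Mesozoic 251.902 − 66 = 185.902; Paleozoic 538.8 − 251.902 = 286.898; Neoproterozoic 1000 − 538.8 = 461.2; Cenozoic 66 − 0 = 66.
Ranking these from shortest: Cenozoic < Mesozoic < Paleozoic < Mesoarchean < Eoarchean < Neoproterozoic < Mesoproterozoic.
Position 3 in that ranking is Paleozoic, which lasted 286.898 Myr.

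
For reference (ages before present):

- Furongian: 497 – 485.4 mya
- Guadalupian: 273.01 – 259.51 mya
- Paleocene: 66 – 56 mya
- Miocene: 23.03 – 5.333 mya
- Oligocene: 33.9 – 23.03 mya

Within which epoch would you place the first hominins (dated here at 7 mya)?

Miocene

7 Ma lies between 23.03 and 5.333 Ma, so it falls in the Miocene.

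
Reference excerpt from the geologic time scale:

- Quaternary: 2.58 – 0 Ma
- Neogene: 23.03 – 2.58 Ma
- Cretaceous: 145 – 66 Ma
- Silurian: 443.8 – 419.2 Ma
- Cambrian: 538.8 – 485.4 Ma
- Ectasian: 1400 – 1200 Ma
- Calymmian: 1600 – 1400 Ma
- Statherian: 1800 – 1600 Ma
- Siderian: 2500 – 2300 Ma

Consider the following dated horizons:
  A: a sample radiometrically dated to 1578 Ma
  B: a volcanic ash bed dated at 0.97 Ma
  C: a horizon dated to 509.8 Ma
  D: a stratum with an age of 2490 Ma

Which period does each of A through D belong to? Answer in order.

A — Calymmian; B — Quaternary; C — Cambrian; D — Siderian

A: 1578 Ma lies in 1600–1400 Ma, so Calymmian.
B: 0.97 Ma lies in 2.58–0 Ma, so Quaternary.
C: 509.8 Ma lies in 538.8–485.4 Ma, so Cambrian.
D: 2490 Ma lies in 2500–2300 Ma, so Siderian.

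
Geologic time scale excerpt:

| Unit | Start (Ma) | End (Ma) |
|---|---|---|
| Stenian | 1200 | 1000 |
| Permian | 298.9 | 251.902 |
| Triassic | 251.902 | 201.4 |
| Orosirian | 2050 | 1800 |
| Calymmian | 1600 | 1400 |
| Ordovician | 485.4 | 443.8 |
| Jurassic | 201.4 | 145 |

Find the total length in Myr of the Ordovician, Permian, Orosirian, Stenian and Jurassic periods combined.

Each duration: Ordovician = 41.6; Permian = 46.998; Orosirian = 250; Stenian = 200; Jurassic = 56.4.
Sum: 41.6 + 46.998 + 250 + 200 + 56.4 = 594.998 Myr.

594.998 million years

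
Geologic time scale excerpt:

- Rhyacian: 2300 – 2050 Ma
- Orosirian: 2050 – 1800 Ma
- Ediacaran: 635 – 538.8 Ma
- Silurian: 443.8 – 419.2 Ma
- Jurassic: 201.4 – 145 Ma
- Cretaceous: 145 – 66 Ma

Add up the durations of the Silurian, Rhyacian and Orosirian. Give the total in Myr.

524.6 million years

Duration is start − end for each: (443.8 − 419.2) + (2300 − 2050) + (2050 − 1800).
That is 24.6 + 250 + 250, which totals 524.6 million years.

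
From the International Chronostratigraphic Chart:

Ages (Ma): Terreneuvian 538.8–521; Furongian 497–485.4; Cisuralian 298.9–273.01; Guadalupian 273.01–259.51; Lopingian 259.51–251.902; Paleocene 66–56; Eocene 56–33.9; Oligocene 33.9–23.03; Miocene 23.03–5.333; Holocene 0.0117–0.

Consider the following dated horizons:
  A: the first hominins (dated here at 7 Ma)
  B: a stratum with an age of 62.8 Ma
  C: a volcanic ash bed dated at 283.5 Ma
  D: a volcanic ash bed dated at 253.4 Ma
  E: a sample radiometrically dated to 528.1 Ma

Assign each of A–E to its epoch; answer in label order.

A — Miocene; B — Paleocene; C — Cisuralian; D — Lopingian; E — Terreneuvian

A: 7 Ma lies in 23.03–5.333 Ma, so Miocene.
B: 62.8 Ma lies in 66–56 Ma, so Paleocene.
C: 283.5 Ma lies in 298.9–273.01 Ma, so Cisuralian.
D: 253.4 Ma lies in 259.51–251.902 Ma, so Lopingian.
E: 528.1 Ma lies in 538.8–521 Ma, so Terreneuvian.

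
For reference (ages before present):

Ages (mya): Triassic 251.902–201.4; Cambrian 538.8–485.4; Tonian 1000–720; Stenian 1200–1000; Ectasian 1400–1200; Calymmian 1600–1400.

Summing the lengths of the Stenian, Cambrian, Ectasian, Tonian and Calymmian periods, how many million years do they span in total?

Each duration: Stenian = 200; Cambrian = 53.4; Ectasian = 200; Tonian = 280; Calymmian = 200.
Sum: 200 + 53.4 + 200 + 280 + 200 = 933.4 Myr.

933.4 million years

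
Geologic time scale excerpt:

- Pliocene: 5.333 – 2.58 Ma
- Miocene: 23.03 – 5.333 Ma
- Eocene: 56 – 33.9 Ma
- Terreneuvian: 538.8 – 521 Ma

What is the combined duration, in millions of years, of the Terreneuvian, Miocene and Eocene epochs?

Each duration: Terreneuvian = 17.8; Miocene = 17.697; Eocene = 22.1.
Sum: 17.8 + 17.697 + 22.1 = 57.597 Myr.

57.597 million years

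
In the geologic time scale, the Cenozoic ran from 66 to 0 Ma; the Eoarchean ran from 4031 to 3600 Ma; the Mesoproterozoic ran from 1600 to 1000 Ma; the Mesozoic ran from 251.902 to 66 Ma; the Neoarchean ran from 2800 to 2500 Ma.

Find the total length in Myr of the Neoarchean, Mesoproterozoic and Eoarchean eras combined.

Duration is start − end for each: (2800 − 2500) + (1600 − 1000) + (4031 − 3600).
That is 300 + 600 + 431, which totals 1331 million years.

1331 million years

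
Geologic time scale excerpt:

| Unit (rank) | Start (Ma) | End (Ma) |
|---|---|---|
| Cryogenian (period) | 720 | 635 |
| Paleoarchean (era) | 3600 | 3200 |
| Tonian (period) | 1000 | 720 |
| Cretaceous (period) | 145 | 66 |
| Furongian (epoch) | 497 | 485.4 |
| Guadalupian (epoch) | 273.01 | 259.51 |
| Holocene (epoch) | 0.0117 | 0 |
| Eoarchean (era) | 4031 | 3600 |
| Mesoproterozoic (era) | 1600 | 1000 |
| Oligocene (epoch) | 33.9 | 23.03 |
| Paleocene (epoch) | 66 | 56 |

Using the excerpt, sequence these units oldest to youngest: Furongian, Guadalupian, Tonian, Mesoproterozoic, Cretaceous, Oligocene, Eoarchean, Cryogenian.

Read off each span (Ma): Furongian 497–485.4; Guadalupian 273.01–259.51; Tonian 1000–720; Mesoproterozoic 1600–1000; Cretaceous 145–66; Oligocene 33.9–23.03; Eoarchean 4031–3600; Cryogenian 720–635.
Larger Ma is older, so oldest→youngest is Eoarchean, Mesoproterozoic, Tonian, Cryogenian, Furongian, Guadalupian, Cretaceous, Oligocene.

Eoarchean, Mesoproterozoic, Tonian, Cryogenian, Furongian, Guadalupian, Cretaceous, Oligocene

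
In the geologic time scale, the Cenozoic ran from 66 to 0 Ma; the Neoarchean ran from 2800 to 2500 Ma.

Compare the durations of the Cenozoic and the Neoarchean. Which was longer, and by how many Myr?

Cenozoic: 66 − 0 = 66 Myr.
Neoarchean: 2800 − 2500 = 300 Myr.
Difference: 300 − 66 = 234 Myr, so the Neoarchean was longer.

Neoarchean, by 234 million years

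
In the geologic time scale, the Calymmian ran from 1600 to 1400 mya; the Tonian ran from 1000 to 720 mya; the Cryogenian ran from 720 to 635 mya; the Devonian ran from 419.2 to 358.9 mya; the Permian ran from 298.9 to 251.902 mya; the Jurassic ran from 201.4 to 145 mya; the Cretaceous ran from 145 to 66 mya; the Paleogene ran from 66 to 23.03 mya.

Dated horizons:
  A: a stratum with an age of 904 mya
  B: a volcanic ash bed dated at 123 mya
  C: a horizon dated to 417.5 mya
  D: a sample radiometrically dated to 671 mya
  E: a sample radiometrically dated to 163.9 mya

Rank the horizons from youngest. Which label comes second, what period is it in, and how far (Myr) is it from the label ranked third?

Sorted youngest-first by Ma: B (123), E (163.9), C (417.5), D (671), A (904).
The second youngest is E at 163.9 Ma, which lies in 201.4–145 Ma: the Jurassic.
The third youngest is C at 417.5 Ma; separation = |163.9 − 417.5| = 253.6 Myr.

E, in the Jurassic; 253.6 million years to C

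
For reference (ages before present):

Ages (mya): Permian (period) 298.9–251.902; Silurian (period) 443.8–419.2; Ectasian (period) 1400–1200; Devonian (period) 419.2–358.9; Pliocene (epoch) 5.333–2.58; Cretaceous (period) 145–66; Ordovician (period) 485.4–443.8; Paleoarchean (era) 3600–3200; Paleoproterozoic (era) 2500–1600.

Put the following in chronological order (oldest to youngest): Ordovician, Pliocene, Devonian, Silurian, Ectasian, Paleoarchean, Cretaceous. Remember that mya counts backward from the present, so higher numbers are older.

Sorting by start age (descending Ma, since larger Ma = older): Paleoarchean start 3600, Ectasian start 1400, Ordovician start 485.4, Silurian start 443.8, Devonian start 419.2, Cretaceous start 145, Pliocene start 5.333.

Paleoarchean, Ectasian, Ordovician, Silurian, Devonian, Cretaceous, Pliocene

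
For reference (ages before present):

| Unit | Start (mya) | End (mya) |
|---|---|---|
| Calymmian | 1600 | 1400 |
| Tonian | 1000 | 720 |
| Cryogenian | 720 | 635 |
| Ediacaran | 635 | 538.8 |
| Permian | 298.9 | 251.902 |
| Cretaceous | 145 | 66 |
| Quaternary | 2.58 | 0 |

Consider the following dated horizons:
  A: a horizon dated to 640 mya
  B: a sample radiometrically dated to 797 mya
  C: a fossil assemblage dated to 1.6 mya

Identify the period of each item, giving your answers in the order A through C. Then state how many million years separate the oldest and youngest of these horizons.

A — Cryogenian; B — Tonian; C — Quaternary; span 795.4 million years

A: 640 Ma lies in 720–635 Ma, so Cryogenian.
B: 797 Ma lies in 1000–720 Ma, so Tonian.
C: 1.6 Ma lies in 2.58–0 Ma, so Quaternary.
Oldest = 797 Ma, youngest = 1.6 Ma → span 795.4 Myr.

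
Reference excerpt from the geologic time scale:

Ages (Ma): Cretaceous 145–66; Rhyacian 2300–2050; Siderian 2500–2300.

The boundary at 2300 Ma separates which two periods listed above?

The Siderian ends at 2300 Ma and the Rhyacian begins at 2300 Ma, so they share that boundary.

Siderian and Rhyacian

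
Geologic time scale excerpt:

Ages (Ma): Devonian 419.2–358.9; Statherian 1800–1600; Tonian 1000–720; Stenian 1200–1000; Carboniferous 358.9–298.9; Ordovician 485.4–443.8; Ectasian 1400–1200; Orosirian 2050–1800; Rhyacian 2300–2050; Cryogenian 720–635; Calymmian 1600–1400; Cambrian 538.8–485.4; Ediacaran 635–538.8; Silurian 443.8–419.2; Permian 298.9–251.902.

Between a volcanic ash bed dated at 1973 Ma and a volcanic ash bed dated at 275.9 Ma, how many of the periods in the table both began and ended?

1973 Ma sits inside the Orosirian (2050–1800) and 275.9 Ma inside the Permian (298.9–251.902); neither of those is wholly between the two dates.
The listed periods lying completely between them are Statherian, Calymmian, Ectasian, Stenian, Tonian, Cryogenian, Ediacaran, Cambrian, Ordovician, Silurian, Devonian, Carboniferous — 12 in all.

12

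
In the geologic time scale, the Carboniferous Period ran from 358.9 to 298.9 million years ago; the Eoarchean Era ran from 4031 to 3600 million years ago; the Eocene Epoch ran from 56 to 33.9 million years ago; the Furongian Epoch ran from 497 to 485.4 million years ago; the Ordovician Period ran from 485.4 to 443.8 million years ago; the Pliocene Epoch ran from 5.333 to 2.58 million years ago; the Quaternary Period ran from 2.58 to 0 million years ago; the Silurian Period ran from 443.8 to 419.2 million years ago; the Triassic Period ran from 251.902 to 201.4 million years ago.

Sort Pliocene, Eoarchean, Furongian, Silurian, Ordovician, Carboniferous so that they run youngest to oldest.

Pliocene, then Carboniferous, then Silurian, then Ordovician, then Furongian, then Eoarchean

Read off each span (Ma): Pliocene 5.333–2.58; Eoarchean 4031–3600; Furongian 497–485.4; Silurian 443.8–419.2; Ordovician 485.4–443.8; Carboniferous 358.9–298.9.
Larger Ma is older, so oldest→youngest is Eoarchean, Furongian, Ordovician, Silurian, Carboniferous, Pliocene; reverse it for youngest→oldest.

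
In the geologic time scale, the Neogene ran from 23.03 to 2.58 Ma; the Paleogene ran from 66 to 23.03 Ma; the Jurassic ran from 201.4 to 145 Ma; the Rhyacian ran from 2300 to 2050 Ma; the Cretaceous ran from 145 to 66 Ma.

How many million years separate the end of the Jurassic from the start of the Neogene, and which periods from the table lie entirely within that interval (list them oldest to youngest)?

End of Jurassic = 145 Ma; start of Neogene = 23.03 Ma.
Gap = 145 − 23.03 = 121.97 Myr.
Periods wholly inside 145–23.03 Ma: Cretaceous (145–66), Paleogene (66–23.03).

121.97 million years; Cretaceous, Paleogene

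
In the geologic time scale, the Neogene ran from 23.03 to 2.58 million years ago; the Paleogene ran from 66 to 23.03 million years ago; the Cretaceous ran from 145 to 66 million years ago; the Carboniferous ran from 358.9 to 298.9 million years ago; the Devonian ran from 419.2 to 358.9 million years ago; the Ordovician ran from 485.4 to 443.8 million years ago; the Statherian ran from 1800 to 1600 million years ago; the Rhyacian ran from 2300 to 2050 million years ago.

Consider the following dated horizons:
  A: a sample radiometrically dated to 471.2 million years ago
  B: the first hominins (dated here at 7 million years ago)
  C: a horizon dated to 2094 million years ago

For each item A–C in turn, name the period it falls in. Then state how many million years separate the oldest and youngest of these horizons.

A: 471.2 Ma lies in 485.4–443.8 Ma, so Ordovician.
B: 7 Ma lies in 23.03–2.58 Ma, so Neogene.
C: 2094 Ma lies in 2300–2050 Ma, so Rhyacian.
Oldest = 2094 Ma, youngest = 7 Ma → span 2087 Myr.

A — Ordovician; B — Neogene; C — Rhyacian; span 2087 million years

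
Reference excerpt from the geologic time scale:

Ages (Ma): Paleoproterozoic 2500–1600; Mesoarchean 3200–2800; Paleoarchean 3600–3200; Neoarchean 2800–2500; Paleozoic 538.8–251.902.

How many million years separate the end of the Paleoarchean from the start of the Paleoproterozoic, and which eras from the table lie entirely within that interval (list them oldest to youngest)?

End of Paleoarchean = 3200 Ma; start of Paleoproterozoic = 2500 Ma.
Gap = 3200 − 2500 = 700 Myr.
Eras wholly inside 3200–2500 Ma: Mesoarchean (3200–2800), Neoarchean (2800–2500).

700 million years; Mesoarchean, Neoarchean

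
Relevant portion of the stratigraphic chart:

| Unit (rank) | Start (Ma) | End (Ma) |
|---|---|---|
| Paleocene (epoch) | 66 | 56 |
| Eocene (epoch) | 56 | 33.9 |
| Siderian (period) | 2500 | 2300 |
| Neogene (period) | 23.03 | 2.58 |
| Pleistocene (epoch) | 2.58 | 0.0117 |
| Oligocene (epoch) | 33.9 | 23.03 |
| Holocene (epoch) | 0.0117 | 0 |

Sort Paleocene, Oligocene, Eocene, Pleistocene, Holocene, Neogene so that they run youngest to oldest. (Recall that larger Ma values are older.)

Sorting by start age (ascending Ma, since larger Ma = older): Holocene start 0.0117, Pleistocene start 2.58, Neogene start 23.03, Oligocene start 33.9, Eocene start 56, Paleocene start 66.

Holocene, Pleistocene, Neogene, Oligocene, Eocene, Paleocene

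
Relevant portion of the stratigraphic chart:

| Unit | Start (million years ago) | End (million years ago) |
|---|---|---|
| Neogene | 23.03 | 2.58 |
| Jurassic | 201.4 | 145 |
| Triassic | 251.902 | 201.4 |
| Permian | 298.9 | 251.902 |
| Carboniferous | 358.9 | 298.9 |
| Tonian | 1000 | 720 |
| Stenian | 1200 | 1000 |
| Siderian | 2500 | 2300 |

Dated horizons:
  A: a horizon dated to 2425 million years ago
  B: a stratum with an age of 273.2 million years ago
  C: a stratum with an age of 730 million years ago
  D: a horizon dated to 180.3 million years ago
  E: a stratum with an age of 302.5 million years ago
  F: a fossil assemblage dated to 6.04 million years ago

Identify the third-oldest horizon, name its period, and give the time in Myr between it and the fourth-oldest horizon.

E, in the Carboniferous; 29.3 million years to B

Larger Ma means older, so oldest first: A 2425 > C 730 > E 302.5 > B 273.2 > D 180.3 > F 6.04.
Counting 3 along gives E (302.5 Ma); the excerpt puts that inside the Carboniferous, 358.9–298.9 Ma.
Next in line is B (273.2 Ma), and 302.5 − 273.2 = 29.3 Myr.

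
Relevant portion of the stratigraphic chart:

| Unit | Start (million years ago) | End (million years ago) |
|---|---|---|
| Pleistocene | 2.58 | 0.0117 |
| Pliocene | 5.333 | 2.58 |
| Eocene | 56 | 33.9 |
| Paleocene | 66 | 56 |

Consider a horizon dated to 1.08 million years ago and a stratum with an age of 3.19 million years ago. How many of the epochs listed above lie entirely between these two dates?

0

The older date is 3.19 Ma and the younger is 1.08 Ma.
No epoch both begins after 3.19 Ma and ends before 1.08 Ma, so the count is 0.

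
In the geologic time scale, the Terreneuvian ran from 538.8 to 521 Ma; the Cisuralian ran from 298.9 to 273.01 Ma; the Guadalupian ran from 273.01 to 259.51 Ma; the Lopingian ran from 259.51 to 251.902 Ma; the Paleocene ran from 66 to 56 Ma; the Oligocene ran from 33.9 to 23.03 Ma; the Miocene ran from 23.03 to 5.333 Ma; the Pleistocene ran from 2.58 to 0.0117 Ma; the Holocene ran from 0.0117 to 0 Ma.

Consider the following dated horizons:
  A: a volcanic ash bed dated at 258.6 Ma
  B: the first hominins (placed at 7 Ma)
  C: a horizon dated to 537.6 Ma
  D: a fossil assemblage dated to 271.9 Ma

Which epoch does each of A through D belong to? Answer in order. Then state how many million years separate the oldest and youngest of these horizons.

A — Lopingian; B — Miocene; C — Terreneuvian; D — Guadalupian; span 530.6 million years

A: 258.6 Ma lies in 259.51–251.902 Ma, so Lopingian.
B: 7 Ma lies in 23.03–5.333 Ma, so Miocene.
C: 537.6 Ma lies in 538.8–521 Ma, so Terreneuvian.
D: 271.9 Ma lies in 273.01–259.51 Ma, so Guadalupian.
Oldest = 537.6 Ma, youngest = 7 Ma → span 530.6 Myr.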